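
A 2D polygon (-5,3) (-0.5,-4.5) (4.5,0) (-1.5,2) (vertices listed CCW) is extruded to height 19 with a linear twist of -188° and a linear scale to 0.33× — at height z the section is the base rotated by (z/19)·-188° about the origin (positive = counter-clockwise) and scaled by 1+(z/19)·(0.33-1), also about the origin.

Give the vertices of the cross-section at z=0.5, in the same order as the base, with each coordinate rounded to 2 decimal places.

Cross-section at z=0.5: (-4.64,3.36) (-0.87,-4.36) (4.40,-0.38) (-1.30,2.08)

t = z/height = 0.5/19 = 0.0263158
s = 1 + (scale-1)·z/height = 1 + (0.33-1)·0.5/19 = 0.982368
θ = twist·z/height = -188°·0.5/19 = -4.9474° = -0.086348 rad
cos θ = 0.996274, sin θ = -0.086241 (intermediates below are computed at full precision and shown rounded to 5 d.p.)
v1: (-5,3) → rotate → (-4.72265,3.42003) → ×s → (-4.63938,3.35973) → (-4.64,3.36)
v2: (-0.5,-4.5) → rotate → (-0.88622,-4.44011) → ×s → (-0.87059,-4.36183) → (-0.87,-4.36)
v3: (4.5,0) → rotate → (4.48323,-0.38808) → ×s → (4.40419,-0.38124) → (4.40,-0.38)
v4: (-1.5,2) → rotate → (-1.32193,2.12191) → ×s → (-1.29862,2.08450) → (-1.30,2.08)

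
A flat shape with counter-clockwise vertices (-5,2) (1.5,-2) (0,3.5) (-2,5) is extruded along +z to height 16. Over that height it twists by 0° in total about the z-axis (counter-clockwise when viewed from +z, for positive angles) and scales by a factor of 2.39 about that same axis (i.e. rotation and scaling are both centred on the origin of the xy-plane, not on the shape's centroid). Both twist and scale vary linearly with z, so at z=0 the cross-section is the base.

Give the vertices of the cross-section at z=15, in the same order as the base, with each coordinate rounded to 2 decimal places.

t = z/height = 15/16 = 0.9375
s = 1 + (scale-1)·z/height = 1 + (2.39-1)·15/16 = 2.303125
θ = twist·z/height = 0°·15/16 = 0.0000° = 0.000000 rad
cos θ = 1.000000, sin θ = 0.000000 (intermediates below are computed at full precision and shown rounded to 5 d.p.)
v1: (-5,2) → rotate → (-5.00000,2.00000) → ×s → (-11.51562,4.60625) → (-11.52,4.61)
v2: (1.5,-2) → rotate → (1.50000,-2.00000) → ×s → (3.45469,-4.60625) → (3.45,-4.61)
v3: (0,3.5) → rotate → (0.00000,3.50000) → ×s → (0.00000,8.06094) → (0.00,8.06)
v4: (-2,5) → rotate → (-2.00000,5.00000) → ×s → (-4.60625,11.51562) → (-4.61,11.52)

Cross-section at z=15: (-11.52,4.61) (3.45,-4.61) (0.00,8.06) (-4.61,11.52)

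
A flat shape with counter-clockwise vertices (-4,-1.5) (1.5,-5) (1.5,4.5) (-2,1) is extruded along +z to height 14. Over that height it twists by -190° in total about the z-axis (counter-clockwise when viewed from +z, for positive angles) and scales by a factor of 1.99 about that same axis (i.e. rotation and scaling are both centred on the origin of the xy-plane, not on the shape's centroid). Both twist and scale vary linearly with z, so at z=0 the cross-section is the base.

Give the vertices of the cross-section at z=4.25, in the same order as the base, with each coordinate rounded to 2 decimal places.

Cross-section at z=4.25: (-4.43,3.35) (-4.45,-5.13) (5.99,1.48) (-0.29,2.89)

t = z/height = 4.25/14 = 0.303571
s = 1 + (scale-1)·z/height = 1 + (1.99-1)·4.25/14 = 1.300536
θ = twist·z/height = -190°·4.25/14 = -57.6786° = -1.006681 rad
cos θ = 0.534668, sin θ = -0.845062 (intermediates below are computed at full precision and shown rounded to 5 d.p.)
v1: (-4,-1.5) → rotate → (-3.40627,2.57825) → ×s → (-4.42997,3.35310) → (-4.43,3.35)
v2: (1.5,-5) → rotate → (-3.42331,-3.94094) → ×s → (-4.45213,-5.12533) → (-4.45,-5.13)
v3: (1.5,4.5) → rotate → (4.60478,1.13842) → ×s → (5.98868,1.48055) → (5.99,1.48)
v4: (-2,1) → rotate → (-0.22427,2.22479) → ×s → (-0.29168,2.89342) → (-0.29,2.89)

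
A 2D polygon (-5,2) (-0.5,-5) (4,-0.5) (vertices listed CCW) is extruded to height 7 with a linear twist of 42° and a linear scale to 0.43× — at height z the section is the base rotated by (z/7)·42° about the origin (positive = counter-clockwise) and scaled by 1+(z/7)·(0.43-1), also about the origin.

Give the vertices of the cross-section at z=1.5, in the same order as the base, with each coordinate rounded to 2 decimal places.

t = z/height = 1.5/7 = 0.214286
s = 1 + (scale-1)·z/height = 1 + (0.43-1)·1.5/7 = 0.877857
θ = twist·z/height = 42°·1.5/7 = 9.0000° = 0.157080 rad
cos θ = 0.987688, sin θ = 0.156434 (intermediates below are computed at full precision and shown rounded to 5 d.p.)
v1: (-5,2) → rotate → (-5.25131,1.19320) → ×s → (-4.60990,1.04746) → (-4.61,1.05)
v2: (-0.5,-5) → rotate → (0.28833,-5.01666) → ×s → (0.25311,-4.40391) → (0.25,-4.40)
v3: (4,-0.5) → rotate → (4.02897,0.13189) → ×s → (3.53686,0.11578) → (3.54,0.12)

Cross-section at z=1.5: (-4.61,1.05) (0.25,-4.40) (3.54,0.12)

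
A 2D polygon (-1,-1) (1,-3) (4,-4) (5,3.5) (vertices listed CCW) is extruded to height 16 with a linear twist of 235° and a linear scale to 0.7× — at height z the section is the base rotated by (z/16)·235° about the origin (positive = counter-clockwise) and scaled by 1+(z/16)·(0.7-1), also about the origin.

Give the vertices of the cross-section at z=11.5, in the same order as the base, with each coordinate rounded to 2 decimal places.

t = z/height = 11.5/16 = 0.71875
s = 1 + (scale-1)·z/height = 1 + (0.7-1)·11.5/16 = 0.784375
θ = twist·z/height = 235°·11.5/16 = 168.9063° = 2.947970 rad
cos θ = -0.981314, sin θ = 0.192415 (intermediates below are computed at full precision and shown rounded to 5 d.p.)
v1: (-1,-1) → rotate → (1.17373,0.78890) → ×s → (0.92064,0.61879) → (0.92,0.62)
v2: (1,-3) → rotate → (-0.40407,3.13636) → ×s → (-0.31694,2.46008) → (-0.32,2.46)
v3: (4,-4) → rotate → (-3.15559,4.69491) → ×s → (-2.47517,3.68257) → (-2.48,3.68)
v4: (5,3.5) → rotate → (-5.58002,-2.47252) → ×s → (-4.37683,-1.93939) → (-4.38,-1.94)

Cross-section at z=11.5: (0.92,0.62) (-0.32,2.46) (-2.48,3.68) (-4.38,-1.94)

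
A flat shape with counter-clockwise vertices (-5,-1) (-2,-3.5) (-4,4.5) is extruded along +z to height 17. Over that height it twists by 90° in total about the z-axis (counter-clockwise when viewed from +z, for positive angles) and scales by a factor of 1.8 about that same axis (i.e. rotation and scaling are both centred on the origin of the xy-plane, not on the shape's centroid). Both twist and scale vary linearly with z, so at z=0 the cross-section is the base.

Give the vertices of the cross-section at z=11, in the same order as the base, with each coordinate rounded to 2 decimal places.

t = z/height = 11/17 = 0.647059
s = 1 + (scale-1)·z/height = 1 + (1.8-1)·11/17 = 1.517647
θ = twist·z/height = 90°·11/17 = 58.2353° = 1.016398 rad
cos θ = 0.526432, sin θ = 0.850217 (intermediates below are computed at full precision and shown rounded to 5 d.p.)
v1: (-5,-1) → rotate → (-1.78194,-4.77752) → ×s → (-2.70436,-7.25059) → (-2.70,-7.25)
v2: (-2,-3.5) → rotate → (1.92290,-3.54295) → ×s → (2.91828,-5.37694) → (2.92,-5.38)
v3: (-4,4.5) → rotate → (-5.93171,-1.03192) → ×s → (-9.00224,-1.56610) → (-9.00,-1.57)

Cross-section at z=11: (-2.70,-7.25) (2.92,-5.38) (-9.00,-1.57)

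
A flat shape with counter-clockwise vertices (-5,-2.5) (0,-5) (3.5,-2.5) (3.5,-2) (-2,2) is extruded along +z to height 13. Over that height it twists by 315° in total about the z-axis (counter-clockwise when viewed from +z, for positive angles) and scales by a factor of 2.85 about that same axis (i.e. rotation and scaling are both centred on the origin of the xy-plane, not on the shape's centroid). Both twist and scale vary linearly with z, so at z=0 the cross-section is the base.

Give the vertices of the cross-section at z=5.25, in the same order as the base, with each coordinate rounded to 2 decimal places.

t = z/height = 5.25/13 = 0.403846
s = 1 + (scale-1)·z/height = 1 + (2.85-1)·5.25/13 = 1.747115
θ = twist·z/height = 315°·5.25/13 = 127.2115° = 2.220260 rad
cos θ = -0.604760, sin θ = 0.796408 (intermediates below are computed at full precision and shown rounded to 5 d.p.)
v1: (-5,-2.5) → rotate → (5.01482,-2.47014) → ×s → (8.76147,-4.31562) → (8.76,-4.32)
v2: (0,-5) → rotate → (3.98204,3.02380) → ×s → (6.95708,5.28292) → (6.96,5.28)
v3: (3.5,-2.5) → rotate → (-0.12564,4.29933) → ×s → (-0.21950,7.51142) → (-0.22,7.51)
v4: (3.5,-2) → rotate → (-0.52384,3.99695) → ×s → (-0.91521,6.98313) → (-0.92,6.98)
v5: (-2,2) → rotate → (-0.38330,-2.80234) → ×s → (-0.66966,-4.89600) → (-0.67,-4.90)

Cross-section at z=5.25: (8.76,-4.32) (6.96,5.28) (-0.22,7.51) (-0.92,6.98) (-0.67,-4.90)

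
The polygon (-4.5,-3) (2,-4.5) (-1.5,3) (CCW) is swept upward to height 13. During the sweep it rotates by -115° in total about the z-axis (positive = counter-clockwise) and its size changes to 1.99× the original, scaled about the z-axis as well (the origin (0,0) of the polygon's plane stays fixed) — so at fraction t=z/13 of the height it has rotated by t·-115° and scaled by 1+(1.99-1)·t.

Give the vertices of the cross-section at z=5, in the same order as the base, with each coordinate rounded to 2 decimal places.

Cross-section at z=5: (-7.34,1.37) (-2.36,-6.38) (1.41,4.41)

t = z/height = 5/13 = 0.384615
s = 1 + (scale-1)·z/height = 1 + (1.99-1)·5/13 = 1.380769
θ = twist·z/height = -115°·5/13 = -44.2308° = -0.771973 rad
cos θ = 0.716536, sin θ = -0.697550 (intermediates below are computed at full precision and shown rounded to 5 d.p.)
v1: (-4.5,-3) → rotate → (-5.31706,0.98937) → ×s → (-7.34164,1.36609) → (-7.34,1.37)
v2: (2,-4.5) → rotate → (-1.70590,-4.61951) → ×s → (-2.35546,-6.37848) → (-2.36,-6.38)
v3: (-1.5,3) → rotate → (1.01785,3.19593) → ×s → (1.40541,4.41285) → (1.41,4.41)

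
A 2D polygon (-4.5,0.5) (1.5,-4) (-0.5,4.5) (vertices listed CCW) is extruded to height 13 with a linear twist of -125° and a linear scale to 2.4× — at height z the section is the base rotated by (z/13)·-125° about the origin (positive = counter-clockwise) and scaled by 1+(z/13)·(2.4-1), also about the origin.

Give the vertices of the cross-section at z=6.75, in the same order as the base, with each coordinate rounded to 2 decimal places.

t = z/height = 6.75/13 = 0.519231
s = 1 + (scale-1)·z/height = 1 + (2.4-1)·6.75/13 = 1.726923
θ = twist·z/height = -125°·6.75/13 = -64.9038° = -1.132786 rad
cos θ = 0.424139, sin θ = -0.905597 (intermediates below are computed at full precision and shown rounded to 5 d.p.)
v1: (-4.5,0.5) → rotate → (-1.45583,4.28726) → ×s → (-2.51410,7.40376) → (-2.51,7.40)
v2: (1.5,-4) → rotate → (-2.98618,-3.05495) → ×s → (-5.15691,-5.27566) → (-5.16,-5.28)
v3: (-0.5,4.5) → rotate → (3.86312,2.36142) → ×s → (6.67131,4.07799) → (6.67,4.08)

Cross-section at z=6.75: (-2.51,7.40) (-5.16,-5.28) (6.67,4.08)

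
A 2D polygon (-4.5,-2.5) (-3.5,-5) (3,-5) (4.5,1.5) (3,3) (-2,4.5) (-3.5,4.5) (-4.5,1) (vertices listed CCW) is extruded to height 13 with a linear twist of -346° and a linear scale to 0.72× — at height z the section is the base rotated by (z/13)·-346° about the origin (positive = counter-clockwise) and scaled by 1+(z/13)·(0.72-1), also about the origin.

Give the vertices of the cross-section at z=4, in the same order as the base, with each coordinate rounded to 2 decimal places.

t = z/height = 4/13 = 0.307692
s = 1 + (scale-1)·z/height = 1 + (0.72-1)·4/13 = 0.913846
θ = twist·z/height = -346°·4/13 = -106.4615° = -1.858104 rad
cos θ = -0.283372, sin θ = -0.959010 (intermediates below are computed at full precision and shown rounded to 5 d.p.)
v1: (-4.5,-2.5) → rotate → (-1.12235,5.02397) → ×s → (-1.02566,4.59114) → (-1.03,4.59)
v2: (-3.5,-5) → rotate → (-3.80325,4.77339) → ×s → (-3.47559,4.36215) → (-3.48,4.36)
v3: (3,-5) → rotate → (-5.64517,-1.46017) → ×s → (-5.15881,-1.33437) → (-5.16,-1.33)
v4: (4.5,1.5) → rotate → (0.16334,-4.74060) → ×s → (0.14927,-4.33218) → (0.15,-4.33)
v5: (3,3) → rotate → (2.02692,-3.72715) → ×s → (1.85229,-3.40604) → (1.85,-3.41)
v6: (-2,4.5) → rotate → (4.88229,0.64285) → ×s → (4.46166,0.58746) → (4.46,0.59)
v7: (-3.5,4.5) → rotate → (5.30735,2.08136) → ×s → (4.85010,1.90205) → (4.85,1.90)
v8: (-4.5,1) → rotate → (2.23418,4.03217) → ×s → (2.04170,3.68479) → (2.04,3.68)

Cross-section at z=4: (-1.03,4.59) (-3.48,4.36) (-5.16,-1.33) (0.15,-4.33) (1.85,-3.41) (4.46,0.59) (4.85,1.90) (2.04,3.68)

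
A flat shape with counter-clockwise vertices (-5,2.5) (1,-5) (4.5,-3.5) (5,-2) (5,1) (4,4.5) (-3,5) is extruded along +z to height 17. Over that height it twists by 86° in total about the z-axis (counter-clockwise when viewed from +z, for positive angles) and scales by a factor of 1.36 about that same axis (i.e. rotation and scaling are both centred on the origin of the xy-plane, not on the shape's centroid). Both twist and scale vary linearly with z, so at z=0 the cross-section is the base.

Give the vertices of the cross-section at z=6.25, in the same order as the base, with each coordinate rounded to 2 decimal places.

t = z/height = 6.25/17 = 0.367647
s = 1 + (scale-1)·z/height = 1 + (1.36-1)·6.25/17 = 1.132353
θ = twist·z/height = 86°·6.25/17 = 31.6176° = 0.551832 rad
cos θ = 0.851566, sin θ = 0.524248 (intermediates below are computed at full precision and shown rounded to 5 d.p.)
v1: (-5,2.5) → rotate → (-5.56845,-0.49233) → ×s → (-6.30545,-0.55749) → (-6.31,-0.56)
v2: (1,-5) → rotate → (3.47281,-3.73358) → ×s → (3.93244,-4.22773) → (3.93,-4.23)
v3: (4.5,-3.5) → rotate → (5.66691,-0.62136) → ×s → (6.41695,-0.70360) → (6.42,-0.70)
v4: (5,-2) → rotate → (5.30632,0.91811) → ×s → (6.00863,1.03962) → (6.01,1.04)
v5: (5,1) → rotate → (3.73358,3.47281) → ×s → (4.22773,3.93244) → (4.23,3.93)
v6: (4,4.5) → rotate → (1.04715,5.92904) → ×s → (1.18574,6.71376) → (1.19,6.71)
v7: (-3,5) → rotate → (-5.17594,2.68508) → ×s → (-5.86099,3.04046) → (-5.86,3.04)

Cross-section at z=6.25: (-6.31,-0.56) (3.93,-4.23) (6.42,-0.70) (6.01,1.04) (4.23,3.93) (1.19,6.71) (-5.86,3.04)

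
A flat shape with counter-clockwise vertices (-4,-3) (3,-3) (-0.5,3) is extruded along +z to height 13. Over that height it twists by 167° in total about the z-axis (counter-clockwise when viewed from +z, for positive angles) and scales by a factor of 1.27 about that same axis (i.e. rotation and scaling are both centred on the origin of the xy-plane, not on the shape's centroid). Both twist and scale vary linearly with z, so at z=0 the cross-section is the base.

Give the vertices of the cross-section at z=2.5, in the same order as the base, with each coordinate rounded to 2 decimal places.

t = z/height = 2.5/13 = 0.192308
s = 1 + (scale-1)·z/height = 1 + (1.27-1)·2.5/13 = 1.051923
θ = twist·z/height = 167°·2.5/13 = 32.1154° = 0.560519 rad
cos θ = 0.846979, sin θ = 0.531626 (intermediates below are computed at full precision and shown rounded to 5 d.p.)
v1: (-4,-3) → rotate → (-1.79304,-4.66744) → ×s → (-1.88614,-4.90979) → (-1.89,-4.91)
v2: (3,-3) → rotate → (4.13582,-0.94606) → ×s → (4.35056,-0.99518) → (4.35,-1.00)
v3: (-0.5,3) → rotate → (-2.01837,2.27512) → ×s → (-2.12317,2.39326) → (-2.12,2.39)

Cross-section at z=2.5: (-1.89,-4.91) (4.35,-1.00) (-2.12,2.39)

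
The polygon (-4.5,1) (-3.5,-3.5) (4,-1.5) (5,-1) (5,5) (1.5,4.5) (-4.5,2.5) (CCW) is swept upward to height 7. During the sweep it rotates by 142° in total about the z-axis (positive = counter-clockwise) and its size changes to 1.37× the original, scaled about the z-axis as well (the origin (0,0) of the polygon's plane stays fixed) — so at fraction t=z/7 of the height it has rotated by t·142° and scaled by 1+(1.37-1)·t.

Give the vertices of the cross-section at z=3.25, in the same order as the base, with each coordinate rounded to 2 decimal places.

Cross-section at z=3.25: (-3.22,-4.34) (2.07,-5.42) (3.52,3.56) (3.46,4.87) (-2.96,7.74) (-4.10,3.76) (-4.83,-3.62)

t = z/height = 3.25/7 = 0.464286
s = 1 + (scale-1)·z/height = 1 + (1.37-1)·3.25/7 = 1.171786
θ = twist·z/height = 142°·3.25/7 = 65.9286° = 1.150671 rad
cos θ = 0.407875, sin θ = 0.913038 (intermediates below are computed at full precision and shown rounded to 5 d.p.)
v1: (-4.5,1) → rotate → (-2.74848,-3.70079) → ×s → (-3.22063,-4.33654) → (-3.22,-4.34)
v2: (-3.5,-3.5) → rotate → (1.76807,-4.62320) → ×s → (2.07180,-5.41739) → (2.07,-5.42)
v3: (4,-1.5) → rotate → (3.00106,3.04034) → ×s → (3.51660,3.56262) → (3.52,3.56)
v4: (5,-1) → rotate → (2.95241,4.15731) → ×s → (3.45960,4.87148) → (3.46,4.87)
v5: (5,5) → rotate → (-2.52581,6.60456) → ×s → (-2.95971,7.73913) → (-2.96,7.74)
v6: (1.5,4.5) → rotate → (-3.49686,3.20499) → ×s → (-4.09757,3.75557) → (-4.10,3.76)
v7: (-4.5,2.5) → rotate → (-4.11803,-3.08898) → ×s → (-4.82545,-3.61962) → (-4.83,-3.62)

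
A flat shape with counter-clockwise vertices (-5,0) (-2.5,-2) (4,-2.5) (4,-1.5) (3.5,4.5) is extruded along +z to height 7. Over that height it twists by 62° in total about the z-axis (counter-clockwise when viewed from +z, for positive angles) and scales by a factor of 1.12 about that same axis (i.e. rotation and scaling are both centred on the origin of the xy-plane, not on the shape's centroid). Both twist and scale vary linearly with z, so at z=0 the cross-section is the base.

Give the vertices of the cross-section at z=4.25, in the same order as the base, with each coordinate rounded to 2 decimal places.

t = z/height = 4.25/7 = 0.607143
s = 1 + (scale-1)·z/height = 1 + (1.12-1)·4.25/7 = 1.072857
θ = twist·z/height = 62°·4.25/7 = 37.6429° = 0.656992 rad
cos θ = 0.791833, sin θ = 0.610738 (intermediates below are computed at full precision and shown rounded to 5 d.p.)
v1: (-5,0) → rotate → (-3.95917,-3.05369) → ×s → (-4.24762,-3.27617) → (-4.25,-3.28)
v2: (-2.5,-2) → rotate → (-0.75811,-3.11051) → ×s → (-0.81334,-3.33713) → (-0.81,-3.34)
v3: (4,-2.5) → rotate → (4.69418,0.46337) → ×s → (5.03618,0.49713) → (5.04,0.50)
v4: (4,-1.5) → rotate → (4.08344,1.25520) → ×s → (4.38095,1.34665) → (4.38,1.35)
v5: (3.5,4.5) → rotate → (0.02310,5.70083) → ×s → (0.02478,6.11618) → (0.02,6.12)

Cross-section at z=4.25: (-4.25,-3.28) (-0.81,-3.34) (5.04,0.50) (4.38,1.35) (0.02,6.12)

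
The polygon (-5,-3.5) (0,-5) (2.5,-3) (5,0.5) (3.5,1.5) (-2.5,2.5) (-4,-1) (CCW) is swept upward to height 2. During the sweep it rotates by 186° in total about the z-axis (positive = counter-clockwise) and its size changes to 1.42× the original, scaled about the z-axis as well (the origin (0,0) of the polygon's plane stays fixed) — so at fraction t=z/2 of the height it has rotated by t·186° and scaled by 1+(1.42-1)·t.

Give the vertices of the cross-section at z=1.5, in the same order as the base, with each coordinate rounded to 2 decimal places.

Cross-section at z=1.5: (7.99,-0.77) (4.27,5.00) (0.06,5.13) (-5.43,3.77) (-4.78,1.49) (0.36,-4.63) (4.85,-2.42)

t = z/height = 1.5/2 = 0.75
s = 1 + (scale-1)·z/height = 1 + (1.42-1)·1.5/2 = 1.315000
θ = twist·z/height = 186°·1.5/2 = 139.5000° = 2.434734 rad
cos θ = -0.760406, sin θ = 0.649448 (intermediates below are computed at full precision and shown rounded to 5 d.p.)
v1: (-5,-3.5) → rotate → (6.07510,-0.58582) → ×s → (7.98875,-0.77035) → (7.99,-0.77)
v2: (0,-5) → rotate → (3.24724,3.80203) → ×s → (4.27012,4.99967) → (4.27,5.00)
v3: (2.5,-3) → rotate → (0.04733,3.90484) → ×s → (0.06224,5.13486) → (0.06,5.13)
v4: (5,0.5) → rotate → (-4.12675,2.86704) → ×s → (-5.42668,3.77015) → (-5.43,3.77)
v5: (3.5,1.5) → rotate → (-3.63559,1.13246) → ×s → (-4.78080,1.48918) → (-4.78,1.49)
v6: (-2.5,2.5) → rotate → (0.27739,-3.52464) → ×s → (0.36477,-4.63490) → (0.36,-4.63)
v7: (-4,-1) → rotate → (3.69107,-1.83739) → ×s → (4.85376,-2.41616) → (4.85,-2.42)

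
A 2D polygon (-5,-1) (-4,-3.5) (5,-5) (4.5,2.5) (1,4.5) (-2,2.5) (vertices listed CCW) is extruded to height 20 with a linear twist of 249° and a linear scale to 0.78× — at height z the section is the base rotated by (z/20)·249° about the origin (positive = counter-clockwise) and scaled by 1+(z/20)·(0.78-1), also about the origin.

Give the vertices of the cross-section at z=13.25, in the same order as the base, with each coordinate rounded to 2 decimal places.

Cross-section at z=13.25: (4.35,-0.28) (4.08,2.00) (-3.02,5.23) (-4.27,-1.07) (-1.82,-3.49) (1.10,-2.51)

t = z/height = 13.25/20 = 0.6625
s = 1 + (scale-1)·z/height = 1 + (0.78-1)·13.25/20 = 0.854250
θ = twist·z/height = 249°·13.25/20 = 164.9625° = 2.879139 rad
cos θ = -0.965756, sin θ = 0.259451 (intermediates below are computed at full precision and shown rounded to 5 d.p.)
v1: (-5,-1) → rotate → (5.08823,-0.33150) → ×s → (4.34662,-0.28318) → (4.35,-0.28)
v2: (-4,-3.5) → rotate → (4.77110,2.34234) → ×s → (4.07572,2.00095) → (4.08,2.00)
v3: (5,-5) → rotate → (-3.53153,6.12604) → ×s → (-3.01681,5.23317) → (-3.02,5.23)
v4: (4.5,2.5) → rotate → (-4.99453,-1.24686) → ×s → (-4.26658,-1.06513) → (-4.27,-1.07)
v5: (1,4.5) → rotate → (-2.13329,-4.08645) → ×s → (-1.82236,-3.49085) → (-1.82,-3.49)
v6: (-2,2.5) → rotate → (1.28288,-2.93329) → ×s → (1.09590,-2.50577) → (1.10,-2.51)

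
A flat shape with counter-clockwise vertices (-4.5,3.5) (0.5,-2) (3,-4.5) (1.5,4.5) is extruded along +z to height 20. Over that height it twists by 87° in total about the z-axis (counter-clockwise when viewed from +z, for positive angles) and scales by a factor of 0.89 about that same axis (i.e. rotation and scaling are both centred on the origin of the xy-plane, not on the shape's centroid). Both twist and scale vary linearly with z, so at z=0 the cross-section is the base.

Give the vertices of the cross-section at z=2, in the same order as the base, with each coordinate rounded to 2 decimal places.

t = z/height = 2/20 = 0.1
s = 1 + (scale-1)·z/height = 1 + (0.89-1)·2/20 = 0.989000
θ = twist·z/height = 87°·2/20 = 8.7000° = 0.151844 rad
cos θ = 0.988494, sin θ = 0.151261 (intermediates below are computed at full precision and shown rounded to 5 d.p.)
v1: (-4.5,3.5) → rotate → (-4.97764,2.77905) → ×s → (-4.92288,2.74849) → (-4.92,2.75)
v2: (0.5,-2) → rotate → (0.79677,-1.90136) → ×s → (0.78800,-1.88044) → (0.79,-1.88)
v3: (3,-4.5) → rotate → (3.64616,-3.99444) → ×s → (3.60605,-3.95050) → (3.61,-3.95)
v4: (1.5,4.5) → rotate → (0.80207,4.67511) → ×s → (0.79324,4.62369) → (0.79,4.62)

Cross-section at z=2: (-4.92,2.75) (0.79,-1.88) (3.61,-3.95) (0.79,4.62)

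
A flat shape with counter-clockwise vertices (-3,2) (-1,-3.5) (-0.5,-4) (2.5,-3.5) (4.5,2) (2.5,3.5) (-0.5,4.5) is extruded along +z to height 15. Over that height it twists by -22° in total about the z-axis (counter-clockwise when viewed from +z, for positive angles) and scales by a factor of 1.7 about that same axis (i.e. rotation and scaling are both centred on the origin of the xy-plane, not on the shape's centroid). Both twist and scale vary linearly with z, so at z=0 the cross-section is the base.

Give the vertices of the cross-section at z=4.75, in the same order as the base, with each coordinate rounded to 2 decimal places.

Cross-section at z=4.75: (-3.34,2.87) (-1.73,-4.10) (-1.20,-4.78) (2.51,-4.61) (5.75,1.76) (3.55,3.87) (0.06,5.53)

t = z/height = 4.75/15 = 0.316667
s = 1 + (scale-1)·z/height = 1 + (1.7-1)·4.75/15 = 1.221667
θ = twist·z/height = -22°·4.75/15 = -6.9667° = -0.121591 rad
cos θ = 0.992617, sin θ = -0.121292 (intermediates below are computed at full precision and shown rounded to 5 d.p.)
v1: (-3,2) → rotate → (-2.73527,2.34911) → ×s → (-3.34158,2.86983) → (-3.34,2.87)
v2: (-1,-3.5) → rotate → (-1.41714,-3.35287) → ×s → (-1.73127,-4.09609) → (-1.73,-4.10)
v3: (-0.5,-4) → rotate → (-0.98148,-3.90982) → ×s → (-1.19904,-4.77650) → (-1.20,-4.78)
v4: (2.5,-3.5) → rotate → (2.05702,-3.77739) → ×s → (2.51299,-4.61471) → (2.51,-4.61)
v5: (4.5,2) → rotate → (4.70936,1.43942) → ×s → (5.75327,1.75849) → (5.75,1.76)
v6: (2.5,3.5) → rotate → (2.90606,3.17093) → ×s → (3.55024,3.87382) → (3.55,3.87)
v7: (-0.5,4.5) → rotate → (0.04951,4.52742) → ×s → (0.06048,5.53100) → (0.06,5.53)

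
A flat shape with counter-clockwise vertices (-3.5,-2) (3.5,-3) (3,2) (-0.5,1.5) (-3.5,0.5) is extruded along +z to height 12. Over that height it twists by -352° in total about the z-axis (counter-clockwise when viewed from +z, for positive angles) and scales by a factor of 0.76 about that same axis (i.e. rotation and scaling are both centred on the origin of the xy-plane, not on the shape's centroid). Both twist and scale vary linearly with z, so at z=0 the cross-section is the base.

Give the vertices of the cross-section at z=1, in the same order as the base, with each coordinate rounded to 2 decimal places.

Cross-section at z=1: (-3.95,-0.03) (1.55,-4.24) (3.52,0.27) (0.29,1.52) (-2.75,2.11)

t = z/height = 1/12 = 0.0833333
s = 1 + (scale-1)·z/height = 1 + (0.76-1)·1/12 = 0.980000
θ = twist·z/height = -352°·1/12 = -29.3333° = -0.511963 rad
cos θ = 0.871784, sin θ = -0.489890 (intermediates below are computed at full precision and shown rounded to 5 d.p.)
v1: (-3.5,-2) → rotate → (-4.03102,-0.02895) → ×s → (-3.95040,-0.02838) → (-3.95,-0.03)
v2: (3.5,-3) → rotate → (1.58158,-4.32997) → ×s → (1.54994,-4.24337) → (1.55,-4.24)
v3: (3,2) → rotate → (3.59513,0.27390) → ×s → (3.52323,0.26842) → (3.52,0.27)
v4: (-0.5,1.5) → rotate → (0.29894,1.55262) → ×s → (0.29296,1.52157) → (0.29,1.52)
v5: (-3.5,0.5) → rotate → (-2.80630,2.15051) → ×s → (-2.75017,2.10750) → (-2.75,2.11)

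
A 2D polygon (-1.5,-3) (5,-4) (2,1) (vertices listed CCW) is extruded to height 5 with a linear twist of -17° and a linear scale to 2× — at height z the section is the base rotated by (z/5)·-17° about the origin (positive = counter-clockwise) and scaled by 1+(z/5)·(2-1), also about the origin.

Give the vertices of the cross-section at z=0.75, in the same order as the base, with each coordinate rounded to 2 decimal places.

t = z/height = 0.75/5 = 0.15
s = 1 + (scale-1)·z/height = 1 + (2-1)·0.75/5 = 1.150000
θ = twist·z/height = -17°·0.75/5 = -2.5500° = -0.044506 rad
cos θ = 0.999010, sin θ = -0.044491 (intermediates below are computed at full precision and shown rounded to 5 d.p.)
v1: (-1.5,-3) → rotate → (-1.63199,-2.93029) → ×s → (-1.87679,-3.36984) → (-1.88,-3.37)
v2: (5,-4) → rotate → (4.81708,-4.21850) → ×s → (5.53965,-4.85127) → (5.54,-4.85)
v3: (2,1) → rotate → (2.04251,0.91003) → ×s → (2.34889,1.04653) → (2.35,1.05)

Cross-section at z=0.75: (-1.88,-3.37) (5.54,-4.85) (2.35,1.05)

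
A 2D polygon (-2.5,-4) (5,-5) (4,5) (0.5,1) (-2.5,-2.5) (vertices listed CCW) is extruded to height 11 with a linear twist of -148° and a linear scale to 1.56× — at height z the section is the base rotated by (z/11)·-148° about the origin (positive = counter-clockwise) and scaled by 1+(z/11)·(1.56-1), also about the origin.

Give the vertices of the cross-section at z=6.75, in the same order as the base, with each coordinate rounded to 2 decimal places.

t = z/height = 6.75/11 = 0.613636
s = 1 + (scale-1)·z/height = 1 + (1.56-1)·6.75/11 = 1.343636
θ = twist·z/height = -148°·6.75/11 = -90.8182° = -1.585076 rad
cos θ = -0.014279, sin θ = -0.999898 (intermediates below are computed at full precision and shown rounded to 5 d.p.)
v1: (-2.5,-4) → rotate → (-3.96389,2.55686) → ×s → (-5.32603,3.43549) → (-5.33,3.44)
v2: (5,-5) → rotate → (-5.07089,-4.92809) → ×s → (-6.81343,-6.62156) → (-6.81,-6.62)
v3: (4,5) → rotate → (4.94237,-4.07099) → ×s → (6.64075,-5.46993) → (6.64,-5.47)
v4: (0.5,1) → rotate → (0.99276,-0.51423) → ×s → (1.33391,-0.69094) → (1.33,-0.69)
v5: (-2.5,-2.5) → rotate → (-2.46405,2.53544) → ×s → (-3.31078,3.40671) → (-3.31,3.41)

Cross-section at z=6.75: (-5.33,3.44) (-6.81,-6.62) (6.64,-5.47) (1.33,-0.69) (-3.31,3.41)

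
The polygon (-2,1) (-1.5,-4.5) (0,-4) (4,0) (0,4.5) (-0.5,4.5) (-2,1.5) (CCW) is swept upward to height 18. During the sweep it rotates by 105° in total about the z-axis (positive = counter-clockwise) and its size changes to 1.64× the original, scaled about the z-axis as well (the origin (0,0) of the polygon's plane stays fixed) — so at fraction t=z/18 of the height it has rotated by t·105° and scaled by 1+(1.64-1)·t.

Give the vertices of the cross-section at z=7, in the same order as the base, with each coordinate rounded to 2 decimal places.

t = z/height = 7/18 = 0.388889
s = 1 + (scale-1)·z/height = 1 + (1.64-1)·7/18 = 1.248889
θ = twist·z/height = 105°·7/18 = 40.8333° = 0.712676 rad
cos θ = 0.756615, sin θ = 0.653861 (intermediates below are computed at full precision and shown rounded to 5 d.p.)
v1: (-2,1) → rotate → (-2.16709,-0.55111) → ×s → (-2.70646,-0.68827) → (-2.71,-0.69)
v2: (-1.5,-4.5) → rotate → (1.80745,-4.38556) → ×s → (2.25731,-5.47707) → (2.26,-5.48)
v3: (0,-4) → rotate → (2.61544,-3.02646) → ×s → (3.26640,-3.77971) → (3.27,-3.78)
v4: (4,0) → rotate → (3.02646,2.61544) → ×s → (3.77971,3.26640) → (3.78,3.27)
v5: (0,4.5) → rotate → (-2.94237,3.40477) → ×s → (-3.67470,4.25218) → (-3.67,4.25)
v6: (-0.5,4.5) → rotate → (-3.32068,3.07784) → ×s → (-4.14716,3.84388) → (-4.15,3.84)
v7: (-2,1.5) → rotate → (-2.49402,-0.17280) → ×s → (-3.11476,-0.21581) → (-3.11,-0.22)

Cross-section at z=7: (-2.71,-0.69) (2.26,-5.48) (3.27,-3.78) (3.78,3.27) (-3.67,4.25) (-4.15,3.84) (-3.11,-0.22)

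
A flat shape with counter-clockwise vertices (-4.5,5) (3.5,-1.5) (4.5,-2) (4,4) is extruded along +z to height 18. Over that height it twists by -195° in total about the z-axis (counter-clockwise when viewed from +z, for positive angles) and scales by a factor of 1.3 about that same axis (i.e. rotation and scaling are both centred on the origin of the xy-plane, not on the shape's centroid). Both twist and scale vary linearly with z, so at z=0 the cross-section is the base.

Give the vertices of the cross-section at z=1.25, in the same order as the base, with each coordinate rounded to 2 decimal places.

Cross-section at z=1.25: (-3.27,6.04) (3.12,-2.33) (3.99,-3.06) (4.93,3.01)

t = z/height = 1.25/18 = 0.0694444
s = 1 + (scale-1)·z/height = 1 + (1.3-1)·1.25/18 = 1.020833
θ = twist·z/height = -195°·1.25/18 = -13.5417° = -0.236347 rad
cos θ = 0.972200, sin θ = -0.234152 (intermediates below are computed at full precision and shown rounded to 5 d.p.)
v1: (-4.5,5) → rotate → (-3.20414,5.91469) → ×s → (-3.27089,6.03791) → (-3.27,6.04)
v2: (3.5,-1.5) → rotate → (3.05147,-2.27783) → ×s → (3.11504,-2.32529) → (3.12,-2.33)
v3: (4.5,-2) → rotate → (3.90659,-2.99809) → ×s → (3.98798,-3.06055) → (3.99,-3.06)
v4: (4,4) → rotate → (4.82541,2.95219) → ×s → (4.92594,3.01369) → (4.93,3.01)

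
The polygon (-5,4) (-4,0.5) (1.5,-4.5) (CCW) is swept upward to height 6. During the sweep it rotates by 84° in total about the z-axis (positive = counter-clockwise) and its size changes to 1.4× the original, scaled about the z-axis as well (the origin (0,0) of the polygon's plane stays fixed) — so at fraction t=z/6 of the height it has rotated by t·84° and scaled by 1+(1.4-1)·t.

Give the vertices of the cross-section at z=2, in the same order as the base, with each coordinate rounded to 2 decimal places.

t = z/height = 2/6 = 0.333333
s = 1 + (scale-1)·z/height = 1 + (1.4-1)·2/6 = 1.133333
θ = twist·z/height = 84°·2/6 = 28.0000° = 0.488692 rad
cos θ = 0.882948, sin θ = 0.469472 (intermediates below are computed at full precision and shown rounded to 5 d.p.)
v1: (-5,4) → rotate → (-6.29262,1.18443) → ×s → (-7.13164,1.34236) → (-7.13,1.34)
v2: (-4,0.5) → rotate → (-3.76653,-1.43641) → ×s → (-4.26873,-1.62793) → (-4.27,-1.63)
v3: (1.5,-4.5) → rotate → (3.43704,-3.26906) → ×s → (3.89532,-3.70493) → (3.90,-3.70)

Cross-section at z=2: (-7.13,1.34) (-4.27,-1.63) (3.90,-3.70)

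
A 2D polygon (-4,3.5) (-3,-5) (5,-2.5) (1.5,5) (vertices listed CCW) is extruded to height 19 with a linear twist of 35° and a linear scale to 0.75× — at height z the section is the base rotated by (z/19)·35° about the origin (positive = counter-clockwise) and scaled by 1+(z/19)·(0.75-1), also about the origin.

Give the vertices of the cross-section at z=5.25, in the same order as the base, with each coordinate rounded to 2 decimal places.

t = z/height = 5.25/19 = 0.276316
s = 1 + (scale-1)·z/height = 1 + (0.75-1)·5.25/19 = 0.930921
θ = twist·z/height = 35°·5.25/19 = 9.6711° = 0.168792 rad
cos θ = 0.985788, sin θ = 0.167991 (intermediates below are computed at full precision and shown rounded to 5 d.p.)
v1: (-4,3.5) → rotate → (-4.53112,2.77829) → ×s → (-4.21812,2.58637) → (-4.22,2.59)
v2: (-3,-5) → rotate → (-2.11741,-5.43292) → ×s → (-1.97114,-5.05762) → (-1.97,-5.06)
v3: (5,-2.5) → rotate → (5.34892,-1.62451) → ×s → (4.97942,-1.51229) → (4.98,-1.51)
v4: (1.5,5) → rotate → (0.63873,5.18093) → ×s → (0.59460,4.82304) → (0.59,4.82)

Cross-section at z=5.25: (-4.22,2.59) (-1.97,-5.06) (4.98,-1.51) (0.59,4.82)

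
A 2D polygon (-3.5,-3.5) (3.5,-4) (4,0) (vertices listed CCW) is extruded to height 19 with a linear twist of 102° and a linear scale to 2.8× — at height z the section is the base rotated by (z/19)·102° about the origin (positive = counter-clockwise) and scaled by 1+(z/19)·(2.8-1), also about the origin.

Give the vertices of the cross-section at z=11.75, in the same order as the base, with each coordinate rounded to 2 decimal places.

Cross-section at z=11.75: (3.25,-9.94) (10.89,2.77) (3.83,7.54)

t = z/height = 11.75/19 = 0.618421
s = 1 + (scale-1)·z/height = 1 + (2.8-1)·11.75/19 = 2.113158
θ = twist·z/height = 102°·11.75/19 = 63.0789° = 1.100935 rad
cos θ = 0.452762, sin θ = 0.891631 (intermediates below are computed at full precision and shown rounded to 5 d.p.)
v1: (-3.5,-3.5) → rotate → (1.53604,-4.70538) → ×s → (3.24590,-9.94321) → (3.25,-9.94)
v2: (3.5,-4) → rotate → (5.15119,1.30966) → ×s → (10.88528,2.76752) → (10.89,2.77)
v3: (4,0) → rotate → (1.81105,3.56652) → ×s → (3.82703,7.53663) → (3.83,7.54)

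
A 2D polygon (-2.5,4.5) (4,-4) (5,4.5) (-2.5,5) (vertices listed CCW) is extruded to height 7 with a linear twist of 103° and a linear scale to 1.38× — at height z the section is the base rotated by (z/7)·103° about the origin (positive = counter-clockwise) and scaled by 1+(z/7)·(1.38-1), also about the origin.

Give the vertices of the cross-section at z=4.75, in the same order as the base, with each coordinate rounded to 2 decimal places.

Cross-section at z=4.75: (-6.40,-1.01) (6.45,3.00) (-3.15,7.85) (-6.99,-0.79)

t = z/height = 4.75/7 = 0.678571
s = 1 + (scale-1)·z/height = 1 + (1.38-1)·4.75/7 = 1.257857
θ = twist·z/height = 103°·4.75/7 = 69.8929° = 1.219860 rad
cos θ = 0.343777, sin θ = 0.939051 (intermediates below are computed at full precision and shown rounded to 5 d.p.)
v1: (-2.5,4.5) → rotate → (-5.08517,-0.80063) → ×s → (-6.39642,-1.00708) → (-6.40,-1.01)
v2: (4,-4) → rotate → (5.13131,2.38110) → ×s → (6.45446,2.99508) → (6.45,3.00)
v3: (5,4.5) → rotate → (-2.50685,6.24225) → ×s → (-3.15326,7.85186) → (-3.15,7.85)
v4: (-2.5,5) → rotate → (-5.55470,-0.62874) → ×s → (-6.98702,-0.79087) → (-6.99,-0.79)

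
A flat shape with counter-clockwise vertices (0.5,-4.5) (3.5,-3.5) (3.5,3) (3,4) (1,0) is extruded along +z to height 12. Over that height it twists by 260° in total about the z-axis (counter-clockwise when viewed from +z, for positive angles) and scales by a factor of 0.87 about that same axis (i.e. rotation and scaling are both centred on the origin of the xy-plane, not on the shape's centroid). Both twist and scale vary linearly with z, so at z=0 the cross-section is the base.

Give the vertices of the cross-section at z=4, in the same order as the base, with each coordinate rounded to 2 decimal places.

t = z/height = 4/12 = 0.333333
s = 1 + (scale-1)·z/height = 1 + (0.87-1)·4/12 = 0.956667
θ = twist·z/height = 260°·4/12 = 86.6667° = 1.512619 rad
cos θ = 0.058145, sin θ = 0.998308 (intermediates below are computed at full precision and shown rounded to 5 d.p.)
v1: (0.5,-4.5) → rotate → (4.52146,0.23750) → ×s → (4.32553,0.22721) → (4.33,0.23)
v2: (3.5,-3.5) → rotate → (3.69759,3.29057) → ×s → (3.53736,3.14798) → (3.54,3.15)
v3: (3.5,3) → rotate → (-2.79142,3.66851) → ×s → (-2.67046,3.50954) → (-2.67,3.51)
v4: (3,4) → rotate → (-3.81880,3.22750) → ×s → (-3.65332,3.08765) → (-3.65,3.09)
v5: (1,0) → rotate → (0.05814,0.99831) → ×s → (0.05563,0.95505) → (0.06,0.96)

Cross-section at z=4: (4.33,0.23) (3.54,3.15) (-2.67,3.51) (-3.65,3.09) (0.06,0.96)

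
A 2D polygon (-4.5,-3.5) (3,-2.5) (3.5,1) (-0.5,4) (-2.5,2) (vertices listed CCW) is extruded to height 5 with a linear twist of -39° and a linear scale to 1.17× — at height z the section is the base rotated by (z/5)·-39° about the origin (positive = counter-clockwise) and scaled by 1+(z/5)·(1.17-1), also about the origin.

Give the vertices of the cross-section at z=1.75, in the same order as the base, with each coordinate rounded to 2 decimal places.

Cross-section at z=1.75: (-5.51,-2.48) (2.46,-3.32) (3.85,0.15) (0.49,4.24) (-2.07,2.68)

t = z/height = 1.75/5 = 0.35
s = 1 + (scale-1)·z/height = 1 + (1.17-1)·1.75/5 = 1.059500
θ = twist·z/height = -39°·1.75/5 = -13.6500° = -0.238237 rad
cos θ = 0.971755, sin θ = -0.235990 (intermediates below are computed at full precision and shown rounded to 5 d.p.)
v1: (-4.5,-3.5) → rotate → (-5.19887,-2.33919) → ×s → (-5.50820,-2.47837) → (-5.51,-2.48)
v2: (3,-2.5) → rotate → (2.32529,-3.13736) → ×s → (2.46365,-3.32403) → (2.46,-3.32)
v3: (3.5,1) → rotate → (3.63713,0.14579) → ×s → (3.85354,0.15446) → (3.85,0.15)
v4: (-0.5,4) → rotate → (0.45808,4.00502) → ×s → (0.48534,4.24332) → (0.49,4.24)
v5: (-2.5,2) → rotate → (-1.95741,2.53349) → ×s → (-2.07387,2.68423) → (-2.07,2.68)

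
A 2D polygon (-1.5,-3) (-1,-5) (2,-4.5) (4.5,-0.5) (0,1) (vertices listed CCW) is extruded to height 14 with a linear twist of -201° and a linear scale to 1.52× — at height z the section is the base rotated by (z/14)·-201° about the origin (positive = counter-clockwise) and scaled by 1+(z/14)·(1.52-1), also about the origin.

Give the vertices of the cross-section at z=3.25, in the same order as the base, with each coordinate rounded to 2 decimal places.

Cross-section at z=3.25: (-3.60,-1.08) (-4.84,-3.03) (-2.13,-5.09) (3.05,-4.05) (0.82,0.77)

t = z/height = 3.25/14 = 0.232143
s = 1 + (scale-1)·z/height = 1 + (1.52-1)·3.25/14 = 1.120714
θ = twist·z/height = -201°·3.25/14 = -46.6607° = -0.814383 rad
cos θ = 0.686317, sin θ = -0.727302 (intermediates below are computed at full precision and shown rounded to 5 d.p.)
v1: (-1.5,-3) → rotate → (-3.21138,-0.96800) → ×s → (-3.59904,-1.08485) → (-3.60,-1.08)
v2: (-1,-5) → rotate → (-4.32283,-2.70428) → ×s → (-4.84466,-3.03073) → (-4.84,-3.03)
v3: (2,-4.5) → rotate → (-1.90023,-4.54303) → ×s → (-2.12961,-5.09144) → (-2.13,-5.09)
v4: (4.5,-0.5) → rotate → (2.72478,-3.61602) → ×s → (3.05370,-4.05252) → (3.05,-4.05)
v5: (0,1) → rotate → (0.72730,0.68632) → ×s → (0.81510,0.76917) → (0.82,0.77)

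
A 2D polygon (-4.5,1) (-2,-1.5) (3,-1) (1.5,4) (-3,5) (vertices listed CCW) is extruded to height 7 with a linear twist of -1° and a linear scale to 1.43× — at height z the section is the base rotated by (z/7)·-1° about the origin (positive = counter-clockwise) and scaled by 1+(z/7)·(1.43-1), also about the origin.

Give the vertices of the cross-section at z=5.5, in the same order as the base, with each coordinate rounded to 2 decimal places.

Cross-section at z=5.5: (-6.00,1.42) (-2.70,-1.97) (3.99,-1.39) (2.08,5.32) (-3.92,6.74)

t = z/height = 5.5/7 = 0.785714
s = 1 + (scale-1)·z/height = 1 + (1.43-1)·5.5/7 = 1.337857
θ = twist·z/height = -1°·5.5/7 = -0.7857° = -0.013713 rad
cos θ = 0.999906, sin θ = -0.013713 (intermediates below are computed at full precision and shown rounded to 5 d.p.)
v1: (-4.5,1) → rotate → (-4.48586,1.06161) → ×s → (-6.00145,1.42029) → (-6.00,1.42)
v2: (-2,-1.5) → rotate → (-2.02038,-1.47243) → ×s → (-2.70298,-1.96991) → (-2.70,-1.97)
v3: (3,-1) → rotate → (2.98601,-1.04104) → ×s → (3.99485,-1.39277) → (3.99,-1.39)
v4: (1.5,4) → rotate → (1.55471,3.97905) → ×s → (2.07998,5.32341) → (2.08,5.32)
v5: (-3,5) → rotate → (-2.93115,5.04067) → ×s → (-3.92146,6.74369) → (-3.92,6.74)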